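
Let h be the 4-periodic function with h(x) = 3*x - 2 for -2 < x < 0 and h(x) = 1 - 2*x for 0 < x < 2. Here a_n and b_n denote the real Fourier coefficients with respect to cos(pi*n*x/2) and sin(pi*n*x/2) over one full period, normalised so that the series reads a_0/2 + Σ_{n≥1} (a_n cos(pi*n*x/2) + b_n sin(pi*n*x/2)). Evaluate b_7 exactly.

b_7 = 1/2 ∫_{-2}^{2} h(x) sin(7*pi*x/2) dx.
Split the integral at the breakpoints.
Integrating by parts (boundary term plus one more integral), an antiderivative of (3*x - 2) sin(7*pi*x/2) is -6*x*cos(7*pi*x/2)/(7*pi) + 12*sin(7*pi*x/2)/(49*pi**2) + 4*cos(7*pi*x/2)/(7*pi); evaluating from -2 to 0: ∫_{-2}^{0} (3*x - 2) sin(7*pi*x/2) dx = (4/(7*pi)) - (-16/(7*pi)) = 20/(7*pi).
Integrating by parts (boundary term plus one more integral), an antiderivative of (1 - 2*x) sin(7*pi*x/2) is 4*x*cos(7*pi*x/2)/(7*pi) - 8*sin(7*pi*x/2)/(49*pi**2) - 2*cos(7*pi*x/2)/(7*pi); evaluating from 0 to 2: ∫_{0}^{2} (1 - 2*x) sin(7*pi*x/2) dx = (-6/(7*pi)) - (-2/(7*pi)) = -4/(7*pi).
Summing the pieces and multiplying by (1/2) gives b_7 = 8/(7*pi).

8/(7*pi)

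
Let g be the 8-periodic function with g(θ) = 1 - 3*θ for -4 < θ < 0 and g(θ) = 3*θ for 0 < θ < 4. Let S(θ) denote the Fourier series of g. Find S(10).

θ = 10 differs from θ = 2 by 1 full period(s), and the series is 8-periodic.
g is continuous at θ = 2 with value 6, so the series converges to 6 there.

6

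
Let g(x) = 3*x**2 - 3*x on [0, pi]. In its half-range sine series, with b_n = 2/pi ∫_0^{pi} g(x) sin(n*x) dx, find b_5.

b_5 = 2/pi ∫_0^{pi} (3*x**2 - 3*x) sin(5*x) dx.
Integrating by parts twice (tabular method), an antiderivative of (3*x**2 - 3*x) sin(5*x) is -3*x**2*cos(5*x)/5 + 6*x*sin(5*x)/25 + 3*x*cos(5*x)/5 - 3*sin(5*x)/25 + 6*cos(5*x)/125; evaluating from 0 to pi: ∫_{0}^{pi} (3*x**2 - 3*x) sin(5*x) dx = (-3*pi/5 - 6/125 + 3*pi**2/5) - (6/125) = -3*pi/5 - 12/125 + 3*pi**2/5.
Hence b_5 = (2/pi)·(-3*pi/5 - 12/125 + 3*pi**2/5) = 6*(-25*pi - 4 + 25*pi**2)/(125*pi).

6*(-25*pi - 4 + 25*pi**2)/(125*pi)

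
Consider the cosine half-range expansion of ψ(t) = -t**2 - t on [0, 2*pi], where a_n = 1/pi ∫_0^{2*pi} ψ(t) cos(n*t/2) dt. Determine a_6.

-4/9

a_6 = 1/pi ∫_0^{2*pi} (-t**2 - t) cos(3*t) dt.
Integrating by parts twice (tabular method), an antiderivative of (-t**2 - t) cos(3*t) is -t**2*sin(3*t)/3 - t*sin(3*t)/3 - 2*t*cos(3*t)/9 + 2*sin(3*t)/27 - cos(3*t)/9; evaluating from 0 to 2*pi: ∫_{0}^{2*pi} (-t**2 - t) cos(3*t) dt = (-4*pi/9 - 1/9) - (-1/9) = -4*pi/9.
Hence a_6 = (1/pi)·(-4*pi/9) = -4/9.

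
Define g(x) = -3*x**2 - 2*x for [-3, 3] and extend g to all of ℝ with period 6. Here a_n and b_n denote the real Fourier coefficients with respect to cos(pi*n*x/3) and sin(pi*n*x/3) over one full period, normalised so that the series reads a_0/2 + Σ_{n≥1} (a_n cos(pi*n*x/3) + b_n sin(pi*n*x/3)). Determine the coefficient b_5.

-12/(5*pi)

b_5 = 1/3 ∫_{-3}^{3} g(x) sin(5*pi*x/3) dx.
Integrating by parts twice (tabular method), an antiderivative of (-3*x**2 - 2*x) sin(5*pi*x/3) is 9*x**2*cos(5*pi*x/3)/(5*pi) - 54*x*sin(5*pi*x/3)/(25*pi**2) + 6*x*cos(5*pi*x/3)/(5*pi) - 18*sin(5*pi*x/3)/(25*pi**2) - 162*cos(5*pi*x/3)/(125*pi**3); evaluating from -3 to 3: ∫_{-3}^{3} (-3*x**2 - 2*x) sin(5*pi*x/3) dx = (9*(18 - 275*pi**2)/(125*pi**3)) - (9*(18 - 175*pi**2)/(125*pi**3)) = -36/(5*pi).
Hence b_5 = (1/3)·(-36/(5*pi)) = -12/(5*pi).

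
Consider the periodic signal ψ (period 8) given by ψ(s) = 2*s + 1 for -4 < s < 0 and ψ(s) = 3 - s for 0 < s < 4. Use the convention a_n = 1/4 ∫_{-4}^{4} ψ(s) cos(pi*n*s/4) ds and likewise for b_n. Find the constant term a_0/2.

a_0 = 1/4 ∫_{-4}^{4} ψ(s) ds = 1/4 · (-8) = -2.
So the constant term a_0/2 = -1.

-1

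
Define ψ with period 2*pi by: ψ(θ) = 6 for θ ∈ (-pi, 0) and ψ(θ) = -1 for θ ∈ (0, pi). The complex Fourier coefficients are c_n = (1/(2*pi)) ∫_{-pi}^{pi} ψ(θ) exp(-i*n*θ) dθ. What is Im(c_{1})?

7/pi

Since ψ is real-valued, Im(c_{1}) = -(1/(2*pi)) ∫_{-pi}^{pi} ψ(θ) sin(θ) dθ = -b_{1}/2.
Split the integral at the breakpoints.
Directly, an antiderivative of (6) sin(θ) is -6*cos(θ); evaluating from -pi to 0: ∫_{-pi}^{0} (6) sin(θ) dθ = (-6) - (6) = -12.
Directly, an antiderivative of (-1) sin(θ) is cos(θ); evaluating from 0 to pi: ∫_{0}^{pi} (-1) sin(θ) dθ = (-1) - (1) = -2.
So ∫_{-pi}^{pi} ψ(θ) sin(θ) dθ = -14.
Hence Im(c_{1}) = (-1/(2*pi))·(-14) = 7/pi.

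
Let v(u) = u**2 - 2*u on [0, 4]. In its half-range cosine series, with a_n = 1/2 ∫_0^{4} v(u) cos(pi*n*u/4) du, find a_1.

a_1 = 1/2 ∫_0^{4} (u**2 - 2*u) cos(pi*u/4) du.
Integrating by parts twice (tabular method), an antiderivative of (u**2 - 2*u) cos(pi*u/4) is 4*u**2*sin(pi*u/4)/pi - 8*u*sin(pi*u/4)/pi + 32*u*cos(pi*u/4)/pi**2 - 128*sin(pi*u/4)/pi**3 - 32*cos(pi*u/4)/pi**2; evaluating from 0 to 4: ∫_{0}^{4} (u**2 - 2*u) cos(pi*u/4) du = (-96/pi**2) - (-32/pi**2) = -64/pi**2.
Hence a_1 = (1/2)·(-64/pi**2) = -32/pi**2.

-32/pi**2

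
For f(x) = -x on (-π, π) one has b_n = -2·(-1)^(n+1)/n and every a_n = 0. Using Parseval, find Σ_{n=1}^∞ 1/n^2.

Parseval: Σ b_n^2 = (1/π) ∫_{-π}^{π} f(x)^2 dx = 2*pi**2/3.
Σ b_n^2 = Σ 4/n^2, so Σ 1/n^2 = (2*pi**2/3)/4 = pi**2/6.

pi**2/6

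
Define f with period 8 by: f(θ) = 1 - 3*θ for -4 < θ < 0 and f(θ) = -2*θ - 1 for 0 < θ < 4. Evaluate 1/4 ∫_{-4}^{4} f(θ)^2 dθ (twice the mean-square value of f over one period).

1/4 ∫_{-4}^{4} f(θ)^2 dθ = 1/4 · (1096/3) = 274/3.

274/3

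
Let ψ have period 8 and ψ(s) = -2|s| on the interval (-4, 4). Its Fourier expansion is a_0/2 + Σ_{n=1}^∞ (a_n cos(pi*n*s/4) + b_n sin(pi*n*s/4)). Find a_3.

32/(9*pi**2)

a_3 = 1/4 ∫_{-4}^{4} ψ(s) cos(3*pi*s/4) ds.
ψ is even and cos(3*pi*s/4) is even, so the integrand is even and a_3 = 1/2 ∫_0^{4} ψ(s) cos(3*pi*s/4) ds.
Integrating by parts (boundary term plus one more integral), an antiderivative of (-2*s) cos(3*pi*s/4) is -8*s*sin(3*pi*s/4)/(3*pi) - 32*cos(3*pi*s/4)/(9*pi**2); evaluating from 0 to 4: ∫_{0}^{4} (-2*s) cos(3*pi*s/4) ds = (32/(9*pi**2)) - (-32/(9*pi**2)) = 64/(9*pi**2).
Hence a_3 = (1/2)·(64/(9*pi**2)) = 32/(9*pi**2).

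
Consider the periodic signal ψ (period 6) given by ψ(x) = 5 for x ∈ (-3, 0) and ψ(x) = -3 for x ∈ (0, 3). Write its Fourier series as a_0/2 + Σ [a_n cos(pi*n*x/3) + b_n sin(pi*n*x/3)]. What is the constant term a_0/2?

a_0 = 1/3 ∫_{-3}^{3} ψ(x) dx = 1/3 · (6) = 2.
So the constant term a_0/2 = 1.

1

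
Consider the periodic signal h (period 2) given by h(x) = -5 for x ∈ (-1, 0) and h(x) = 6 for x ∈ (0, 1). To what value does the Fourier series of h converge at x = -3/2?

x = -3/2 differs from x = 1/2 by -1 full period(s), and the series is 2-periodic.
h is continuous at x = 1/2 with value 6, so the series converges to 6 there.

6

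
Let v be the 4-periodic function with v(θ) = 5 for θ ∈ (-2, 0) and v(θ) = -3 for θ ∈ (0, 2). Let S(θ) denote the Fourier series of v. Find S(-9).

5

θ = -9 differs from θ = -1 by -2 full period(s), and the series is 4-periodic.
v is continuous at θ = -1 with value 5, so the series converges to 5 there.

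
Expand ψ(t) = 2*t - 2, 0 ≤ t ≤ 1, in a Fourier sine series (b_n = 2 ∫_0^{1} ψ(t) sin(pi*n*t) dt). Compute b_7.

b_7 = 2 ∫_0^{1} (2*t - 2) sin(7*pi*t) dt.
Integrating by parts (boundary term plus one more integral), an antiderivative of (2*t - 2) sin(7*pi*t) is -2*t*cos(7*pi*t)/(7*pi) + 2*sin(7*pi*t)/(49*pi**2) + 2*cos(7*pi*t)/(7*pi); evaluating from 0 to 1: ∫_{0}^{1} (2*t - 2) sin(7*pi*t) dt = (0) - (2/(7*pi)) = -2/(7*pi).
Hence b_7 = 2·(-2/(7*pi)) = -4/(7*pi).

-4/(7*pi)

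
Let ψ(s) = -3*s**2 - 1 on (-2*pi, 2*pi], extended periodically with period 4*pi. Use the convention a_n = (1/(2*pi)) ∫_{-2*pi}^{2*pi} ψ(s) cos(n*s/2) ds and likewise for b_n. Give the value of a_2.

a_2 = (1/(2*pi)) ∫_{-2*pi}^{2*pi} ψ(s) cos(s) ds.
ψ is even and cos(s) is even, so the integrand is even and a_2 = 1/pi ∫_0^{2*pi} ψ(s) cos(s) ds.
Integrating by parts twice (tabular method), an antiderivative of (-3*s**2 - 1) cos(s) is -3*s**2*sin(s) - 6*s*cos(s) + 5*sin(s); evaluating from 0 to 2*pi: ∫_{0}^{2*pi} (-3*s**2 - 1) cos(s) ds = (-12*pi) - (0) = -12*pi.
Hence a_2 = (1/pi)·(-12*pi) = -12.

-12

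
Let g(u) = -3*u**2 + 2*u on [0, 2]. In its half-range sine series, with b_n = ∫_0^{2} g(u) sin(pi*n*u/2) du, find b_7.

b_7 = ∫_0^{2} (-3*u**2 + 2*u) sin(7*pi*u/2) du.
Integrating by parts twice (tabular method), an antiderivative of (-3*u**2 + 2*u) sin(7*pi*u/2) is 6*u**2*cos(7*pi*u/2)/(7*pi) - 24*u*sin(7*pi*u/2)/(49*pi**2) - 4*u*cos(7*pi*u/2)/(7*pi) + 8*sin(7*pi*u/2)/(49*pi**2) - 48*cos(7*pi*u/2)/(343*pi**3); evaluating from 0 to 2: ∫_{0}^{2} (-3*u**2 + 2*u) sin(7*pi*u/2) du = (16*(3 - 49*pi**2)/(343*pi**3)) - (-48/(343*pi**3)) = 16*(6 - 49*pi**2)/(343*pi**3).
Hence b_7 = 16*(6 - 49*pi**2)/(343*pi**3).

16*(6 - 49*pi**2)/(343*pi**3)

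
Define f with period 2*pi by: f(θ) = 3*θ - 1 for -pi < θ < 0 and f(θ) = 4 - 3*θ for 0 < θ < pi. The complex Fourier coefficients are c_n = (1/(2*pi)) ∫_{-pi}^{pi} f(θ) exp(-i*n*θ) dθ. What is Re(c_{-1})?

6/pi

Since f is real-valued, Re(c_{-1}) = (1/(2*pi)) ∫_{-pi}^{pi} f(θ) cos(-θ) dθ = a_{1}/2.
Split the integral at the breakpoints.
Integrating by parts (boundary term plus one more integral), an antiderivative of (3*θ - 1) cos(-θ) is 3*θ*sin(θ) - sin(θ) + 3*cos(θ); evaluating from -pi to 0: ∫_{-pi}^{0} (3*θ - 1) cos(-θ) dθ = (3) - (-3) = 6.
Integrating by parts (boundary term plus one more integral), an antiderivative of (4 - 3*θ) cos(-θ) is -3*θ*sin(θ) + 4*sin(θ) - 3*cos(θ); evaluating from 0 to pi: ∫_{0}^{pi} (4 - 3*θ) cos(-θ) dθ = (3) - (-3) = 6.
So ∫_{-pi}^{pi} f(θ) cos(-θ) dθ = 12.
Hence Re(c_{-1}) = (1/(2*pi))·(12) = 6/pi.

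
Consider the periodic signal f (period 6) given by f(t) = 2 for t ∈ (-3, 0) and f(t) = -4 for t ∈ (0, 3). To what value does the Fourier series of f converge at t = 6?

-1

t = 6 differs from t = 0 by 1 full period(s), and the series is 6-periodic.
At t = 0 the one-sided limits are f(0^-) = 2 and f(0^+) = -4.
By Dirichlet's theorem the series converges to their average, [(2) + (-4)]/2 = -1.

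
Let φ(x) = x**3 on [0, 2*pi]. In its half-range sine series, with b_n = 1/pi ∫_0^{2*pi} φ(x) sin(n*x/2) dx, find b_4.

3/2 - 4*pi**2

b_4 = 1/pi ∫_0^{2*pi} (x**3) sin(2*x) dx.
Integrating by parts three times (tabular method), an antiderivative of (x**3) sin(2*x) is -x**3*cos(2*x)/2 + 3*x**2*sin(2*x)/4 + 3*x*cos(2*x)/4 - 3*sin(2*x)/8; evaluating from 0 to 2*pi: ∫_{0}^{2*pi} (x**3) sin(2*x) dx = (pi*(3 - 8*pi**2)/2) - (0) = pi*(3 - 8*pi**2)/2.
Hence b_4 = (1/pi)·(pi*(3 - 8*pi**2)/2) = 3/2 - 4*pi**2.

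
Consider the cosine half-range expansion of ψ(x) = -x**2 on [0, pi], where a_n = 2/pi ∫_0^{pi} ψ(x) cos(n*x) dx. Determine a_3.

a_3 = 2/pi ∫_0^{pi} (-x**2) cos(3*x) dx.
Integrating by parts twice (tabular method), an antiderivative of (-x**2) cos(3*x) is -x**2*sin(3*x)/3 - 2*x*cos(3*x)/9 + 2*sin(3*x)/27; evaluating from 0 to pi: ∫_{0}^{pi} (-x**2) cos(3*x) dx = (2*pi/9) - (0) = 2*pi/9.
Hence a_3 = (2/pi)·(2*pi/9) = 4/9.

4/9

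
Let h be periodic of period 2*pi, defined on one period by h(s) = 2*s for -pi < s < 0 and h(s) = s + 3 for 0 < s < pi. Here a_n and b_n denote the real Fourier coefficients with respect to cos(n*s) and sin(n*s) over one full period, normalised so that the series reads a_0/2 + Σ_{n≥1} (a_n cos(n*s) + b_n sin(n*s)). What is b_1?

b_1 = 1/pi ∫_{-pi}^{pi} h(s) sin(s) ds.
Split the integral at the breakpoints.
Integrating by parts (boundary term plus one more integral), an antiderivative of (2*s) sin(s) is -2*s*cos(s) + 2*sin(s); evaluating from -pi to 0: ∫_{-pi}^{0} (2*s) sin(s) ds = (0) - (-2*pi) = 2*pi.
Integrating by parts (boundary term plus one more integral), an antiderivative of (s + 3) sin(s) is -s*cos(s) + sin(s) - 3*cos(s); evaluating from 0 to pi: ∫_{0}^{pi} (s + 3) sin(s) ds = (3 + pi) - (-3) = pi + 6.
Summing the pieces and multiplying by (1/pi) gives b_1 = 6/pi + 3.

6/pi + 3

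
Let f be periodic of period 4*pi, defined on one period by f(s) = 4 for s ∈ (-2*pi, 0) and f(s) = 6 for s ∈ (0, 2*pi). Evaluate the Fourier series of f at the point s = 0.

At s = 0 the one-sided limits are f(0^-) = 4 and f(0^+) = 6.
By Dirichlet's theorem the series converges to their average, [(4) + (6)]/2 = 5.

5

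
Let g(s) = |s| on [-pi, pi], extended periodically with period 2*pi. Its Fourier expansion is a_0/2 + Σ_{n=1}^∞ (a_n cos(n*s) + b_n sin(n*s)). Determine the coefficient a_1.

a_1 = 1/pi ∫_{-pi}^{pi} g(s) cos(s) ds.
g is even and cos(s) is even, so the integrand is even and a_1 = 2/pi ∫_0^{pi} g(s) cos(s) ds.
Integrating by parts (boundary term plus one more integral), an antiderivative of (s) cos(s) is s*sin(s) + cos(s); evaluating from 0 to pi: ∫_{0}^{pi} (s) cos(s) ds = (-1) - (1) = -2.
Hence a_1 = (2/pi)·(-2) = -4/pi.

-4/pi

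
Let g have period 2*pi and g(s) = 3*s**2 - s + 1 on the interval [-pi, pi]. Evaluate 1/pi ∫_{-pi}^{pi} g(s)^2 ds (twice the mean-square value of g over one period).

2 + 14*pi**2/3 + 18*pi**4/5

1/pi ∫_{-pi}^{pi} g(s)^2 ds = 1/pi · (2*pi*(15 + 35*pi**2 + 27*pi**4)/15) = 2 + 14*pi**2/3 + 18*pi**4/5.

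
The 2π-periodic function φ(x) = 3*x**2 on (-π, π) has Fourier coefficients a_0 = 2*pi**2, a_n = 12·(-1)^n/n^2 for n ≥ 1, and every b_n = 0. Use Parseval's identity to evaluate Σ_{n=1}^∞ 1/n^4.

Parseval: a_0^2/2 + Σ a_n^2 = (1/π) ∫_{-π}^{π} φ(x)^2 dx = 18*pi**4/5.
Subtract a_0^2/2 = 2*pi**4: Σ a_n^2 = 8*pi**4/5.
Since a_n^2 = 144/n^4, Σ 1/n^4 = pi**4/90.

pi**4/90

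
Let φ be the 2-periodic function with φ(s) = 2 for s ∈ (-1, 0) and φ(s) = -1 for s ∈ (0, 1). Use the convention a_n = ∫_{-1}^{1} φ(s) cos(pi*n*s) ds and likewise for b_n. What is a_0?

1

a_0 = ∫_{-1}^{1} φ(s) ds = 1.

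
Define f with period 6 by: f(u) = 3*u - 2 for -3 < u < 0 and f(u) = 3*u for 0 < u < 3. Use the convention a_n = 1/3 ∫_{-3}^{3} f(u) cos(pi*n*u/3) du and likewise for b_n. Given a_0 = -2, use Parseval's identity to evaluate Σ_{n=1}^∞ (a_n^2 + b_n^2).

Parseval: a_0^2/2 + Σ_{n≥1} (a_n^2+b_n^2) = 1/3 ∫_{-3}^{3} f(u)^2 du = 76.
Subtract a_0^2/2 = 2: Σ (a_n^2+b_n^2) = 74.

74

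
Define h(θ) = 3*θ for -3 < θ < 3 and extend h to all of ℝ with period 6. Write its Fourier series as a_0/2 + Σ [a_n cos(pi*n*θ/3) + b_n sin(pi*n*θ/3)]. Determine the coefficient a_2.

0

a_2 = 1/3 ∫_{-3}^{3} h(θ) cos(2*pi*θ/3) dθ.
h is odd and cos(2*pi*θ/3) is even, so the integrand is odd over a symmetric interval and the integral vanishes.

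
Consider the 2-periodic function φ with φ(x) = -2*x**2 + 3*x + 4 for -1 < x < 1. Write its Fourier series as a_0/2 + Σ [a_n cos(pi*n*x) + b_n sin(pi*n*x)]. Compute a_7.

8/(49*pi**2)

a_7 = ∫_{-1}^{1} φ(x) cos(7*pi*x) dx.
Integrating by parts twice (tabular method), an antiderivative of (-2*x**2 + 3*x + 4) cos(7*pi*x) is -2*x**2*sin(7*pi*x)/(7*pi) + 3*x*sin(7*pi*x)/(7*pi) - 4*x*cos(7*pi*x)/(49*pi**2) + 4*sin(7*pi*x)/(343*pi**3) + 4*sin(7*pi*x)/(7*pi) + 3*cos(7*pi*x)/(49*pi**2); evaluating from -1 to 1: ∫_{-1}^{1} (-2*x**2 + 3*x + 4) cos(7*pi*x) dx = (1/(49*pi**2)) - (-1/(7*pi**2)) = 8/(49*pi**2).
Hence a_7 = 8/(49*pi**2).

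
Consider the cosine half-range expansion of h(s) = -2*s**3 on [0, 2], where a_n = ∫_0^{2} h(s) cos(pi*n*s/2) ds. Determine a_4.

-6/pi**2

a_4 = ∫_0^{2} (-2*s**3) cos(2*pi*s) ds.
Integrating by parts three times (tabular method), an antiderivative of (-2*s**3) cos(2*pi*s) is -s**3*sin(2*pi*s)/pi - 3*s**2*cos(2*pi*s)/(2*pi**2) + 3*s*sin(2*pi*s)/(2*pi**3) + 3*cos(2*pi*s)/(4*pi**4); evaluating from 0 to 2: ∫_{0}^{2} (-2*s**3) cos(2*pi*s) ds = (3*(1 - 8*pi**2)/(4*pi**4)) - (3/(4*pi**4)) = -6/pi**2.
Hence a_4 = -6/pi**2.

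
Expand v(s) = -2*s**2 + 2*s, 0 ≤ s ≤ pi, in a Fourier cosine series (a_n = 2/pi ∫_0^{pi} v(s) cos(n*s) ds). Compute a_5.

8*(-1 + pi)/(25*pi)

a_5 = 2/pi ∫_0^{pi} (-2*s**2 + 2*s) cos(5*s) ds.
Integrating by parts twice (tabular method), an antiderivative of (-2*s**2 + 2*s) cos(5*s) is -2*s**2*sin(5*s)/5 + 2*s*sin(5*s)/5 - 4*s*cos(5*s)/25 + 4*sin(5*s)/125 + 2*cos(5*s)/25; evaluating from 0 to pi: ∫_{0}^{pi} (-2*s**2 + 2*s) cos(5*s) ds = (-2/25 + 4*pi/25) - (2/25) = -4/25 + 4*pi/25.
Hence a_5 = (2/pi)·(-4/25 + 4*pi/25) = 8*(-1 + pi)/(25*pi).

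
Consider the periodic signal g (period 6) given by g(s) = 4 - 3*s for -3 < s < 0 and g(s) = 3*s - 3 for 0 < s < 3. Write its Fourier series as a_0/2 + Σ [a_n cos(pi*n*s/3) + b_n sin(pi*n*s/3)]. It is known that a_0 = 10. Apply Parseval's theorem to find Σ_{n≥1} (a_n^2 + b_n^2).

38

Parseval: a_0^2/2 + Σ_{n≥1} (a_n^2+b_n^2) = 1/3 ∫_{-3}^{3} g(s)^2 ds = 88.
Subtract a_0^2/2 = 50: Σ (a_n^2+b_n^2) = 38.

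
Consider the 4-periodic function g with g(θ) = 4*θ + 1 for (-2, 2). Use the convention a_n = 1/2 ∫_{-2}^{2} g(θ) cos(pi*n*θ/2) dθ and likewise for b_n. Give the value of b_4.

-4/pi

b_4 = 1/2 ∫_{-2}^{2} g(θ) sin(2*pi*θ) dθ.
Integrating by parts (boundary term plus one more integral), an antiderivative of (4*θ + 1) sin(2*pi*θ) is -2*θ*cos(2*pi*θ)/pi + sin(2*pi*θ)/pi**2 - cos(2*pi*θ)/(2*pi); evaluating from -2 to 2: ∫_{-2}^{2} (4*θ + 1) sin(2*pi*θ) dθ = (-9/(2*pi)) - (7/(2*pi)) = -8/pi.
Hence b_4 = (1/2)·(-8/pi) = -4/pi.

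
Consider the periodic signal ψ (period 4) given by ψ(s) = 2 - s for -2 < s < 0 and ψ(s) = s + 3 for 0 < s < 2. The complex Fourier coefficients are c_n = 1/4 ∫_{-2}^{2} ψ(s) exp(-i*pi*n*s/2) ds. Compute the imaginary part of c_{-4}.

Since ψ is real-valued, Im(c_{-4}) = -1/4 ∫_{-2}^{2} ψ(s) sin(-2*pi*s) ds = b_{4}/2.
Split the integral at the breakpoints.
Integrating by parts (boundary term plus one more integral), an antiderivative of (2 - s) sin(-2*pi*s) is -s*cos(2*pi*s)/(2*pi) + sin(2*pi*s)/(4*pi**2) + cos(2*pi*s)/pi; evaluating from -2 to 0: ∫_{-2}^{0} (2 - s) sin(-2*pi*s) ds = (1/pi) - (2/pi) = -1/pi.
Integrating by parts (boundary term plus one more integral), an antiderivative of (s + 3) sin(-2*pi*s) is s*cos(2*pi*s)/(2*pi) - sin(2*pi*s)/(4*pi**2) + 3*cos(2*pi*s)/(2*pi); evaluating from 0 to 2: ∫_{0}^{2} (s + 3) sin(-2*pi*s) ds = (5/(2*pi)) - (3/(2*pi)) = 1/pi.
So ∫_{-2}^{2} ψ(s) sin(-2*pi*s) ds = 0.
Hence Im(c_{-4}) = (-1/4)·(0) = 0.

0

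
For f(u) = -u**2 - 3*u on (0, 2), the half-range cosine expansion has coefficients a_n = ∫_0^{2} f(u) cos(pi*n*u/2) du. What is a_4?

a_4 = ∫_0^{2} (-u**2 - 3*u) cos(2*pi*u) du.
Integrating by parts twice (tabular method), an antiderivative of (-u**2 - 3*u) cos(2*pi*u) is -u**2*sin(2*pi*u)/(2*pi) - 3*u*sin(2*pi*u)/(2*pi) - u*cos(2*pi*u)/(2*pi**2) + sin(2*pi*u)/(4*pi**3) - 3*cos(2*pi*u)/(4*pi**2); evaluating from 0 to 2: ∫_{0}^{2} (-u**2 - 3*u) cos(2*pi*u) du = (-7/(4*pi**2)) - (-3/(4*pi**2)) = -1/pi**2.
Hence a_4 = -1/pi**2.

-1/pi**2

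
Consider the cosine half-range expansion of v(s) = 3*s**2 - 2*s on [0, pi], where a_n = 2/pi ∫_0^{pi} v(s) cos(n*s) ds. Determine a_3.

a_3 = 2/pi ∫_0^{pi} (3*s**2 - 2*s) cos(3*s) ds.
Integrating by parts twice (tabular method), an antiderivative of (3*s**2 - 2*s) cos(3*s) is s**2*sin(3*s) - 2*s*sin(3*s)/3 + 2*s*cos(3*s)/3 - 2*sin(3*s)/9 - 2*cos(3*s)/9; evaluating from 0 to pi: ∫_{0}^{pi} (3*s**2 - 2*s) cos(3*s) ds = (2/9 - 2*pi/3) - (-2/9) = 4/9 - 2*pi/3.
Hence a_3 = (2/pi)·(4/9 - 2*pi/3) = 4*(2 - 3*pi)/(9*pi).

4*(2 - 3*pi)/(9*pi)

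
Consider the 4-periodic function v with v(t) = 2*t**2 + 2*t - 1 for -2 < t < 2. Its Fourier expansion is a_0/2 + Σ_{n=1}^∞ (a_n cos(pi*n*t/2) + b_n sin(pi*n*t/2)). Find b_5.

8/(5*pi)

b_5 = 1/2 ∫_{-2}^{2} v(t) sin(5*pi*t/2) dt.
Integrating by parts twice (tabular method), an antiderivative of (2*t**2 + 2*t - 1) sin(5*pi*t/2) is -4*t**2*cos(5*pi*t/2)/(5*pi) + 16*t*sin(5*pi*t/2)/(25*pi**2) - 4*t*cos(5*pi*t/2)/(5*pi) + 8*sin(5*pi*t/2)/(25*pi**2) + 32*cos(5*pi*t/2)/(125*pi**3) + 2*cos(5*pi*t/2)/(5*pi); evaluating from -2 to 2: ∫_{-2}^{2} (2*t**2 + 2*t - 1) sin(5*pi*t/2) dt = (2*(-16 + 275*pi**2)/(125*pi**3)) - (2*(-16 + 75*pi**2)/(125*pi**3)) = 16/(5*pi).
Hence b_5 = (1/2)·(16/(5*pi)) = 8/(5*pi).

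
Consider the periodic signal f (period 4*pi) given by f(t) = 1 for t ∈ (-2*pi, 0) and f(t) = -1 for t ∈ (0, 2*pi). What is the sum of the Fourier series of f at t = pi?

-1

f is continuous at t = pi with value -1, so the series converges to -1 there.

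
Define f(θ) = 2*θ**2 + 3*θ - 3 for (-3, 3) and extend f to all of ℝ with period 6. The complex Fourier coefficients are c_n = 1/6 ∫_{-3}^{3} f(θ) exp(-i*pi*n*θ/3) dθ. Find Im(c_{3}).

Since f is real-valued, Im(c_{3}) = -1/6 ∫_{-3}^{3} f(θ) sin(pi*θ) dθ = -b_{3}/2.
Integrating by parts twice (tabular method), an antiderivative of (2*θ**2 + 3*θ - 3) sin(pi*θ) is -2*θ**2*cos(pi*θ)/pi + 4*θ*sin(pi*θ)/pi**2 - 3*θ*cos(pi*θ)/pi + 3*sin(pi*θ)/pi**2 + 4*cos(pi*θ)/pi**3 + 3*cos(pi*θ)/pi; evaluating from -3 to 3: ∫_{-3}^{3} (2*θ**2 + 3*θ - 3) sin(pi*θ) dθ = (-4/pi**3 + 24/pi) - (-4/pi**3 + 6/pi) = 18/pi.
Hence Im(c_{3}) = (-1/6)·(18/pi) = -3/pi.

-3/pi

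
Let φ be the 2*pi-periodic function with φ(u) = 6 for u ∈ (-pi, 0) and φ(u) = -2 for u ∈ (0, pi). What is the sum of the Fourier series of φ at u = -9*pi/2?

6

u = -9*pi/2 differs from u = -pi/2 by -2 full period(s), and the series is 2*pi-periodic.
φ is continuous at u = -pi/2 with value 6, so the series converges to 6 there.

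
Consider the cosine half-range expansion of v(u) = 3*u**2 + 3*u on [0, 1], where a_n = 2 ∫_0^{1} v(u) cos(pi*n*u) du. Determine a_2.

3/pi**2

a_2 = 2 ∫_0^{1} (3*u**2 + 3*u) cos(2*pi*u) du.
Integrating by parts twice (tabular method), an antiderivative of (3*u**2 + 3*u) cos(2*pi*u) is 3*u**2*sin(2*pi*u)/(2*pi) + 3*u*sin(2*pi*u)/(2*pi) + 3*u*cos(2*pi*u)/(2*pi**2) - 3*sin(2*pi*u)/(4*pi**3) + 3*cos(2*pi*u)/(4*pi**2); evaluating from 0 to 1: ∫_{0}^{1} (3*u**2 + 3*u) cos(2*pi*u) du = (9/(4*pi**2)) - (3/(4*pi**2)) = 3/(2*pi**2).
Hence a_2 = 2·(3/(2*pi**2)) = 3/pi**2.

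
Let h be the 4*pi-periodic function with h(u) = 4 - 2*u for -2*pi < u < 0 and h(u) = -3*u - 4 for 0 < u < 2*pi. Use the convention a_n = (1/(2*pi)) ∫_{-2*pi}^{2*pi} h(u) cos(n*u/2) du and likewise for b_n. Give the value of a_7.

4/(49*pi)

a_7 = (1/(2*pi)) ∫_{-2*pi}^{2*pi} h(u) cos(7*u/2) du.
Split the integral at the breakpoints.
Integrating by parts (boundary term plus one more integral), an antiderivative of (4 - 2*u) cos(7*u/2) is -4*u*sin(7*u/2)/7 + 8*sin(7*u/2)/7 - 8*cos(7*u/2)/49; evaluating from -2*pi to 0: ∫_{-2*pi}^{0} (4 - 2*u) cos(7*u/2) du = (-8/49) - (8/49) = -16/49.
Integrating by parts (boundary term plus one more integral), an antiderivative of (-3*u - 4) cos(7*u/2) is -6*u*sin(7*u/2)/7 - 8*sin(7*u/2)/7 - 12*cos(7*u/2)/49; evaluating from 0 to 2*pi: ∫_{0}^{2*pi} (-3*u - 4) cos(7*u/2) du = (12/49) - (-12/49) = 24/49.
Summing the pieces and multiplying by (1/(2*pi)) gives a_7 = 4/(49*pi).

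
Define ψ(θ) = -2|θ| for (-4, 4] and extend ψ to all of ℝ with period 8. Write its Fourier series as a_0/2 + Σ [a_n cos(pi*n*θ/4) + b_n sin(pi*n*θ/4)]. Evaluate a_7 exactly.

a_7 = 1/4 ∫_{-4}^{4} ψ(θ) cos(7*pi*θ/4) dθ.
ψ is even and cos(7*pi*θ/4) is even, so the integrand is even and a_7 = 1/2 ∫_0^{4} ψ(θ) cos(7*pi*θ/4) dθ.
Integrating by parts (boundary term plus one more integral), an antiderivative of (-2*θ) cos(7*pi*θ/4) is -8*θ*sin(7*pi*θ/4)/(7*pi) - 32*cos(7*pi*θ/4)/(49*pi**2); evaluating from 0 to 4: ∫_{0}^{4} (-2*θ) cos(7*pi*θ/4) dθ = (32/(49*pi**2)) - (-32/(49*pi**2)) = 64/(49*pi**2).
Hence a_7 = (1/2)·(64/(49*pi**2)) = 32/(49*pi**2).

32/(49*pi**2)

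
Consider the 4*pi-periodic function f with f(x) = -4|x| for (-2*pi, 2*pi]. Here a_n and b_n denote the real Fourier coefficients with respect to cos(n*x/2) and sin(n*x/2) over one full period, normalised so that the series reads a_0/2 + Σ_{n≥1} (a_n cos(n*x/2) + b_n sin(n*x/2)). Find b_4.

b_4 = (1/(2*pi)) ∫_{-2*pi}^{2*pi} f(x) sin(2*x) dx.
f is even and sin(2*x) is odd, so the integrand is odd over a symmetric interval and the integral vanishes.

0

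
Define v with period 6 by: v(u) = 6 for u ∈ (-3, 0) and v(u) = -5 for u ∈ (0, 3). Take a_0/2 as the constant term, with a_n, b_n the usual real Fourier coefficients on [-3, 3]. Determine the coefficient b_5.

b_5 = 1/3 ∫_{-3}^{3} v(u) sin(5*pi*u/3) du.
Split the integral at the breakpoints.
Directly, an antiderivative of (6) sin(5*pi*u/3) is -18*cos(5*pi*u/3)/(5*pi); evaluating from -3 to 0: ∫_{-3}^{0} (6) sin(5*pi*u/3) du = (-18/(5*pi)) - (18/(5*pi)) = -36/(5*pi).
Directly, an antiderivative of (-5) sin(5*pi*u/3) is 3*cos(5*pi*u/3)/pi; evaluating from 0 to 3: ∫_{0}^{3} (-5) sin(5*pi*u/3) du = (-3/pi) - (3/pi) = -6/pi.
Summing the pieces and multiplying by (1/3) gives b_5 = -22/(5*pi).

-22/(5*pi)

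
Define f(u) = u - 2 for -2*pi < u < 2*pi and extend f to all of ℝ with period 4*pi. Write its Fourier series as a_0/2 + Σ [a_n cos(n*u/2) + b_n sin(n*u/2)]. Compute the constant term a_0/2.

-2

a_0 = (1/(2*pi)) ∫_{-2*pi}^{2*pi} f(u) du = (1/(2*pi)) · (-8*pi) = -4.
So the constant term a_0/2 = -2.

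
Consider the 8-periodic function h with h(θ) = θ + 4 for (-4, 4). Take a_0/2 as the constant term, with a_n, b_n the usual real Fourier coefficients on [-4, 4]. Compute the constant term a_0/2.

a_0 = 1/4 ∫_{-4}^{4} h(θ) dθ = 1/4 · (32) = 8.
So the constant term a_0/2 = 4.

4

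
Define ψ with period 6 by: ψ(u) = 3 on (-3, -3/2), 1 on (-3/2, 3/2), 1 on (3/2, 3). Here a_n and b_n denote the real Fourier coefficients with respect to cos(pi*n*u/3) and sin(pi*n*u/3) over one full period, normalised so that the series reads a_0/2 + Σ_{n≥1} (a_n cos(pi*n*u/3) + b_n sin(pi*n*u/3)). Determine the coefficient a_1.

-2/pi

a_1 = 1/3 ∫_{-3}^{3} ψ(u) cos(pi*u/3) du.
Split the integral at the breakpoints.
Directly, an antiderivative of (3) cos(pi*u/3) is 9*sin(pi*u/3)/pi; evaluating from -3 to -3/2: ∫_{-3}^{-3/2} (3) cos(pi*u/3) du = (-9/pi) - (0) = -9/pi.
Directly, an antiderivative of (1) cos(pi*u/3) is 3*sin(pi*u/3)/pi; evaluating from -3/2 to 3/2: ∫_{-3/2}^{3/2} (1) cos(pi*u/3) du = (3/pi) - (-3/pi) = 6/pi.
Directly, an antiderivative of (1) cos(pi*u/3) is 3*sin(pi*u/3)/pi; evaluating from 3/2 to 3: ∫_{3/2}^{3} (1) cos(pi*u/3) du = (0) - (3/pi) = -3/pi.
Summing the pieces and multiplying by (1/3) gives a_1 = -2/pi.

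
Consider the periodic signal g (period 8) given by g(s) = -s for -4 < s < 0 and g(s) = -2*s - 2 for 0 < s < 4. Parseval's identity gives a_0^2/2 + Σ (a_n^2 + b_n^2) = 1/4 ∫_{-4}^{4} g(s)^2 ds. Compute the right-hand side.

140/3

1/4 ∫_{-4}^{4} g(s)^2 ds = 1/4 · (560/3) = 140/3.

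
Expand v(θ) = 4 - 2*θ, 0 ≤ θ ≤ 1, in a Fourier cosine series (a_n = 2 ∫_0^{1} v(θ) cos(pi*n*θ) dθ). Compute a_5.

8/(25*pi**2)

a_5 = 2 ∫_0^{1} (4 - 2*θ) cos(5*pi*θ) dθ.
Integrating by parts (boundary term plus one more integral), an antiderivative of (4 - 2*θ) cos(5*pi*θ) is -2*θ*sin(5*pi*θ)/(5*pi) + 4*sin(5*pi*θ)/(5*pi) - 2*cos(5*pi*θ)/(25*pi**2); evaluating from 0 to 1: ∫_{0}^{1} (4 - 2*θ) cos(5*pi*θ) dθ = (2/(25*pi**2)) - (-2/(25*pi**2)) = 4/(25*pi**2).
Hence a_5 = 2·(4/(25*pi**2)) = 8/(25*pi**2).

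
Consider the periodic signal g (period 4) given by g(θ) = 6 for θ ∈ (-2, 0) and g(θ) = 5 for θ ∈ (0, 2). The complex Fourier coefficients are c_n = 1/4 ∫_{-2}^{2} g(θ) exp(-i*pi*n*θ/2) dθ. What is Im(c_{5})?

Since g is real-valued, Im(c_{5}) = -1/4 ∫_{-2}^{2} g(θ) sin(5*pi*θ/2) dθ = -b_{5}/2.
Split the integral at the breakpoints.
Directly, an antiderivative of (6) sin(5*pi*θ/2) is -12*cos(5*pi*θ/2)/(5*pi); evaluating from -2 to 0: ∫_{-2}^{0} (6) sin(5*pi*θ/2) dθ = (-12/(5*pi)) - (12/(5*pi)) = -24/(5*pi).
Directly, an antiderivative of (5) sin(5*pi*θ/2) is -2*cos(5*pi*θ/2)/pi; evaluating from 0 to 2: ∫_{0}^{2} (5) sin(5*pi*θ/2) dθ = (2/pi) - (-2/pi) = 4/pi.
So ∫_{-2}^{2} g(θ) sin(5*pi*θ/2) dθ = -4/(5*pi).
Hence Im(c_{5}) = (-1/4)·(-4/(5*pi)) = 1/(5*pi).

1/(5*pi)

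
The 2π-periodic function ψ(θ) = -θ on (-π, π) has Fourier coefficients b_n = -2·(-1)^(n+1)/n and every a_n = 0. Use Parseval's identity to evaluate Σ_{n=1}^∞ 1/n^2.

Parseval: Σ b_n^2 = (1/π) ∫_{-π}^{π} ψ(θ)^2 dθ = 2*pi**2/3.
Σ b_n^2 = Σ 4/n^2, so Σ 1/n^2 = (2*pi**2/3)/4 = pi**2/6.

pi**2/6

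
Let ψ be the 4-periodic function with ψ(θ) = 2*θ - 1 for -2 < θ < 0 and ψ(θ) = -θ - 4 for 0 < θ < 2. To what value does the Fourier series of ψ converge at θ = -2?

At θ = -2 the one-sided limits are ψ(-2^-) = -6 and ψ(-2^+) = -5.
By Dirichlet's theorem the series converges to their average, [(-6) + (-5)]/2 = -11/2.

-11/2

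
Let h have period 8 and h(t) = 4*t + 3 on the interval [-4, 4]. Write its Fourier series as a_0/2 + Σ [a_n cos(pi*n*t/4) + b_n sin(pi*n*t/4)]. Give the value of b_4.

b_4 = 1/4 ∫_{-4}^{4} h(t) sin(pi*t) dt.
Integrating by parts (boundary term plus one more integral), an antiderivative of (4*t + 3) sin(pi*t) is -4*t*cos(pi*t)/pi + 4*sin(pi*t)/pi**2 - 3*cos(pi*t)/pi; evaluating from -4 to 4: ∫_{-4}^{4} (4*t + 3) sin(pi*t) dt = (-19/pi) - (13/pi) = -32/pi.
Hence b_4 = (1/4)·(-32/pi) = -8/pi.

-8/pi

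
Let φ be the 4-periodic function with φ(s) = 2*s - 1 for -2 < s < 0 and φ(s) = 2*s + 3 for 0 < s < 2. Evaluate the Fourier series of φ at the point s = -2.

At s = -2 the one-sided limits are φ(-2^-) = 7 and φ(-2^+) = -5.
By Dirichlet's theorem the series converges to their average, [(7) + (-5)]/2 = 1.

1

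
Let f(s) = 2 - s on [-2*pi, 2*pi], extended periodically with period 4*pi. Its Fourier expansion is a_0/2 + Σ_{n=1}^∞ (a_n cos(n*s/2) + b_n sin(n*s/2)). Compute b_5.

-4/5

b_5 = (1/(2*pi)) ∫_{-2*pi}^{2*pi} f(s) sin(5*s/2) ds.
Integrating by parts (boundary term plus one more integral), an antiderivative of (2 - s) sin(5*s/2) is 2*s*cos(5*s/2)/5 - 4*sin(5*s/2)/25 - 4*cos(5*s/2)/5; evaluating from -2*pi to 2*pi: ∫_{-2*pi}^{2*pi} (2 - s) sin(5*s/2) ds = (4/5 - 4*pi/5) - (4/5 + 4*pi/5) = -8*pi/5.
Hence b_5 = (1/(2*pi))·(-8*pi/5) = -4/5.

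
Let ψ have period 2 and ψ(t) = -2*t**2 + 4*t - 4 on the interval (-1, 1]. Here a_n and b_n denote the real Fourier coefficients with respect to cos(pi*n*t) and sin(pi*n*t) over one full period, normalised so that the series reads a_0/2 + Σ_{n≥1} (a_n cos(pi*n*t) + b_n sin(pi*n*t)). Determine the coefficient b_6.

-4/(3*pi)

b_6 = ∫_{-1}^{1} ψ(t) sin(6*pi*t) dt.
Integrating by parts twice (tabular method), an antiderivative of (-2*t**2 + 4*t - 4) sin(6*pi*t) is t**2*cos(6*pi*t)/(3*pi) - t*sin(6*pi*t)/(9*pi**2) - 2*t*cos(6*pi*t)/(3*pi) + sin(6*pi*t)/(9*pi**2) - cos(6*pi*t)/(54*pi**3) + 2*cos(6*pi*t)/(3*pi); evaluating from -1 to 1: ∫_{-1}^{1} (-2*t**2 + 4*t - 4) sin(6*pi*t) dt = ((-1 + 18*pi**2)/(54*pi**3)) - ((-1 + 90*pi**2)/(54*pi**3)) = -4/(3*pi).
Hence b_6 = -4/(3*pi).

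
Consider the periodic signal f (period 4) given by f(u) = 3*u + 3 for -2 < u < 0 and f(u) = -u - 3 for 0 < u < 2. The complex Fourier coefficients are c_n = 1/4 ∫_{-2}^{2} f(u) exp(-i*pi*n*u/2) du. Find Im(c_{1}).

Since f is real-valued, Im(c_{1}) = -1/4 ∫_{-2}^{2} f(u) sin(pi*u/2) du = -b_{1}/2.
Split the integral at the breakpoints.
Integrating by parts (boundary term plus one more integral), an antiderivative of (3*u + 3) sin(pi*u/2) is -6*u*cos(pi*u/2)/pi + 12*sin(pi*u/2)/pi**2 - 6*cos(pi*u/2)/pi; evaluating from -2 to 0: ∫_{-2}^{0} (3*u + 3) sin(pi*u/2) du = (-6/pi) - (-6/pi) = 0.
Integrating by parts (boundary term plus one more integral), an antiderivative of (-u - 3) sin(pi*u/2) is 2*u*cos(pi*u/2)/pi - 4*sin(pi*u/2)/pi**2 + 6*cos(pi*u/2)/pi; evaluating from 0 to 2: ∫_{0}^{2} (-u - 3) sin(pi*u/2) du = (-10/pi) - (6/pi) = -16/pi.
So ∫_{-2}^{2} f(u) sin(pi*u/2) du = -16/pi.
Hence Im(c_{1}) = (-1/4)·(-16/pi) = 4/pi.

4/pi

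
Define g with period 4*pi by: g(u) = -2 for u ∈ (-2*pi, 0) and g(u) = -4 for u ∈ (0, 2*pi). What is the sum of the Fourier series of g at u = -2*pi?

At u = -2*pi the one-sided limits are g(-2*pi^-) = -4 and g(-2*pi^+) = -2.
By Dirichlet's theorem the series converges to their average, [(-4) + (-2)]/2 = -3.

-3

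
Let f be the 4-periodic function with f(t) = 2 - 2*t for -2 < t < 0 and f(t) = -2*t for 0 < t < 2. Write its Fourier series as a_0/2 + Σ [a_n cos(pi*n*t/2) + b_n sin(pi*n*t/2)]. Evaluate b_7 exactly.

-12/(7*pi)

b_7 = 1/2 ∫_{-2}^{2} f(t) sin(7*pi*t/2) dt.
Split the integral at the breakpoints.
Integrating by parts (boundary term plus one more integral), an antiderivative of (2 - 2*t) sin(7*pi*t/2) is 4*t*cos(7*pi*t/2)/(7*pi) - 8*sin(7*pi*t/2)/(49*pi**2) - 4*cos(7*pi*t/2)/(7*pi); evaluating from -2 to 0: ∫_{-2}^{0} (2 - 2*t) sin(7*pi*t/2) dt = (-4/(7*pi)) - (12/(7*pi)) = -16/(7*pi).
Integrating by parts (boundary term plus one more integral), an antiderivative of (-2*t) sin(7*pi*t/2) is 4*t*cos(7*pi*t/2)/(7*pi) - 8*sin(7*pi*t/2)/(49*pi**2); evaluating from 0 to 2: ∫_{0}^{2} (-2*t) sin(7*pi*t/2) dt = (-8/(7*pi)) - (0) = -8/(7*pi).
Summing the pieces and multiplying by (1/2) gives b_7 = -12/(7*pi).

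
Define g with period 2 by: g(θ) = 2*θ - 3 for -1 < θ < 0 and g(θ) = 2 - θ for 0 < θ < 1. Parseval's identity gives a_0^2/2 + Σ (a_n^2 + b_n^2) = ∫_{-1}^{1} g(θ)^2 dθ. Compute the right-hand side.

∫_{-1}^{1} g(θ)^2 dθ = 56/3.

56/3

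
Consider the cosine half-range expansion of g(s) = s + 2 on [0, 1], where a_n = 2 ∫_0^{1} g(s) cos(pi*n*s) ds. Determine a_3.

a_3 = 2 ∫_0^{1} (s + 2) cos(3*pi*s) ds.
Integrating by parts (boundary term plus one more integral), an antiderivative of (s + 2) cos(3*pi*s) is s*sin(3*pi*s)/(3*pi) + 2*sin(3*pi*s)/(3*pi) + cos(3*pi*s)/(9*pi**2); evaluating from 0 to 1: ∫_{0}^{1} (s + 2) cos(3*pi*s) ds = (-1/(9*pi**2)) - (1/(9*pi**2)) = -2/(9*pi**2).
Hence a_3 = 2·(-2/(9*pi**2)) = -4/(9*pi**2).

-4/(9*pi**2)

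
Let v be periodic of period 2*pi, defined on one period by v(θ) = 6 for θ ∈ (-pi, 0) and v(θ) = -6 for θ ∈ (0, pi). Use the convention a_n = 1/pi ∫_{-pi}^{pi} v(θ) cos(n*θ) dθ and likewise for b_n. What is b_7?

b_7 = 1/pi ∫_{-pi}^{pi} v(θ) sin(7*θ) dθ.
v is odd and sin(7*θ) is odd, so the integrand is even and b_7 = 2/pi ∫_0^{pi} v(θ) sin(7*θ) dθ.
Directly, an antiderivative of (-6) sin(7*θ) is 6*cos(7*θ)/7; evaluating from 0 to pi: ∫_{0}^{pi} (-6) sin(7*θ) dθ = (-6/7) - (6/7) = -12/7.
Hence b_7 = (2/pi)·(-12/7) = -24/(7*pi).

-24/(7*pi)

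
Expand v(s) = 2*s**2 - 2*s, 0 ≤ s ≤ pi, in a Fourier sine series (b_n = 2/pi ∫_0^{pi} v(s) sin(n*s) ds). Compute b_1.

-16/pi - 4 + 4*pi

b_1 = 2/pi ∫_0^{pi} (2*s**2 - 2*s) sin(s) ds.
Integrating by parts twice (tabular method), an antiderivative of (2*s**2 - 2*s) sin(s) is -2*s**2*cos(s) + 4*s*sin(s) + 2*s*cos(s) - 2*sin(s) + 4*cos(s); evaluating from 0 to pi: ∫_{0}^{pi} (2*s**2 - 2*s) sin(s) ds = (-2*pi - 4 + 2*pi**2) - (4) = -8 - 2*pi + 2*pi**2.
Hence b_1 = (2/pi)·(-8 - 2*pi + 2*pi**2) = -16/pi - 4 + 4*pi.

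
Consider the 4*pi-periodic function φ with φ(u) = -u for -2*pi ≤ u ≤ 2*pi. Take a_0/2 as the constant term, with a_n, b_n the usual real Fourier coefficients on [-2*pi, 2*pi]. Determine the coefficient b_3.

-4/3

b_3 = (1/(2*pi)) ∫_{-2*pi}^{2*pi} φ(u) sin(3*u/2) du.
φ is odd and sin(3*u/2) is odd, so the integrand is even and b_3 = 1/pi ∫_0^{2*pi} φ(u) sin(3*u/2) du.
Integrating by parts (boundary term plus one more integral), an antiderivative of (-u) sin(3*u/2) is 2*u*cos(3*u/2)/3 - 4*sin(3*u/2)/9; evaluating from 0 to 2*pi: ∫_{0}^{2*pi} (-u) sin(3*u/2) du = (-4*pi/3) - (0) = -4*pi/3.
Hence b_3 = (1/pi)·(-4*pi/3) = -4/3.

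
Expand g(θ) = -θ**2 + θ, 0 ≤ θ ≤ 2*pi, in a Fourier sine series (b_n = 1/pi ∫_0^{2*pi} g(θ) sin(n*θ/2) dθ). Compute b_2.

-2 + 4*pi

b_2 = 1/pi ∫_0^{2*pi} (-θ**2 + θ) sin(θ) dθ.
Integrating by parts twice (tabular method), an antiderivative of (-θ**2 + θ) sin(θ) is θ**2*cos(θ) - 2*θ*sin(θ) - θ*cos(θ) + sin(θ) - 2*cos(θ); evaluating from 0 to 2*pi: ∫_{0}^{2*pi} (-θ**2 + θ) sin(θ) dθ = (-2*pi - 2 + 4*pi**2) - (-2) = 2*pi*(-1 + 2*pi).
Hence b_2 = (1/pi)·(2*pi*(-1 + 2*pi)) = -2 + 4*pi.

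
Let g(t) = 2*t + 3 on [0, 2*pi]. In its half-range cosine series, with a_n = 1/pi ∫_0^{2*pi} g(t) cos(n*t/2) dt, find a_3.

-16/(9*pi)

a_3 = 1/pi ∫_0^{2*pi} (2*t + 3) cos(3*t/2) dt.
Integrating by parts (boundary term plus one more integral), an antiderivative of (2*t + 3) cos(3*t/2) is 4*t*sin(3*t/2)/3 + 2*sin(3*t/2) + 8*cos(3*t/2)/9; evaluating from 0 to 2*pi: ∫_{0}^{2*pi} (2*t + 3) cos(3*t/2) dt = (-8/9) - (8/9) = -16/9.
Hence a_3 = (1/pi)·(-16/9) = -16/(9*pi).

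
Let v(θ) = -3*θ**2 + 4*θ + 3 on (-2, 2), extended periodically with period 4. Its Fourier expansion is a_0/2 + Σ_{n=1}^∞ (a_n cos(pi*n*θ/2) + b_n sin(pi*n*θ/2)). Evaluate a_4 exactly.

-3/pi**2

a_4 = 1/2 ∫_{-2}^{2} v(θ) cos(2*pi*θ) dθ.
Integrating by parts twice (tabular method), an antiderivative of (-3*θ**2 + 4*θ + 3) cos(2*pi*θ) is -3*θ**2*sin(2*pi*θ)/(2*pi) + 2*θ*sin(2*pi*θ)/pi - 3*θ*cos(2*pi*θ)/(2*pi**2) + 3*sin(2*pi*θ)/(4*pi**3) + 3*sin(2*pi*θ)/(2*pi) + cos(2*pi*θ)/pi**2; evaluating from -2 to 2: ∫_{-2}^{2} (-3*θ**2 + 4*θ + 3) cos(2*pi*θ) dθ = (-2/pi**2) - (4/pi**2) = -6/pi**2.
Hence a_4 = (1/2)·(-6/pi**2) = -3/pi**2.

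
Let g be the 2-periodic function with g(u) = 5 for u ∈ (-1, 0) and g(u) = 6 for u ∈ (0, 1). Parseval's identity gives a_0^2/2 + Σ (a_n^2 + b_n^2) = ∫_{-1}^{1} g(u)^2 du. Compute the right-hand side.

61

∫_{-1}^{1} g(u)^2 du = 61.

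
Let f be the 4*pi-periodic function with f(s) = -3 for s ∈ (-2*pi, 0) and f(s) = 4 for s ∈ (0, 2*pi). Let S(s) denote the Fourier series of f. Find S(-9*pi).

-3

s = -9*pi differs from s = -pi by -2 full period(s), and the series is 4*pi-periodic.
f is continuous at s = -pi with value -3, so the series converges to -3 there.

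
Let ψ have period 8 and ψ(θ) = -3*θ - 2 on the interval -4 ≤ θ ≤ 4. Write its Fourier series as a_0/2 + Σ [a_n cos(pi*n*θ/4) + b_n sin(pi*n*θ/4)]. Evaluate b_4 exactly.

b_4 = 1/4 ∫_{-4}^{4} ψ(θ) sin(pi*θ) dθ.
Integrating by parts (boundary term plus one more integral), an antiderivative of (-3*θ - 2) sin(pi*θ) is 3*θ*cos(pi*θ)/pi - 3*sin(pi*θ)/pi**2 + 2*cos(pi*θ)/pi; evaluating from -4 to 4: ∫_{-4}^{4} (-3*θ - 2) sin(pi*θ) dθ = (14/pi) - (-10/pi) = 24/pi.
Hence b_4 = (1/4)·(24/pi) = 6/pi.

6/pi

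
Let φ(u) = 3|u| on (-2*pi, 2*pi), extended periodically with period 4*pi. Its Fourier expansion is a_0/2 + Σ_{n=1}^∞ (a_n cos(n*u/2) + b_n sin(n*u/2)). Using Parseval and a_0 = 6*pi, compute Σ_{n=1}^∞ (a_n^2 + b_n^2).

Parseval: a_0^2/2 + Σ_{n≥1} (a_n^2+b_n^2) = (1/(2*pi)) ∫_{-2*pi}^{2*pi} φ(u)^2 du = 24*pi**2.
Subtract a_0^2/2 = 18*pi**2: Σ (a_n^2+b_n^2) = 6*pi**2.

6*pi**2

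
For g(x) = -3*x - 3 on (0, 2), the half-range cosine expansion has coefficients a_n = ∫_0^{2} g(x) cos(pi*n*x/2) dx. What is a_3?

a_3 = ∫_0^{2} (-3*x - 3) cos(3*pi*x/2) dx.
Integrating by parts (boundary term plus one more integral), an antiderivative of (-3*x - 3) cos(3*pi*x/2) is -2*x*sin(3*pi*x/2)/pi - 2*sin(3*pi*x/2)/pi - 4*cos(3*pi*x/2)/(3*pi**2); evaluating from 0 to 2: ∫_{0}^{2} (-3*x - 3) cos(3*pi*x/2) dx = (4/(3*pi**2)) - (-4/(3*pi**2)) = 8/(3*pi**2).
Hence a_3 = 8/(3*pi**2).

8/(3*pi**2)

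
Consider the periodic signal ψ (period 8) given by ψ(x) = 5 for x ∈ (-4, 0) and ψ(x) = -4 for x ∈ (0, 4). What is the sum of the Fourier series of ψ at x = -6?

x = -6 differs from x = 2 by -1 full period(s), and the series is 8-periodic.
ψ is continuous at x = 2 with value -4, so the series converges to -4 there.

-4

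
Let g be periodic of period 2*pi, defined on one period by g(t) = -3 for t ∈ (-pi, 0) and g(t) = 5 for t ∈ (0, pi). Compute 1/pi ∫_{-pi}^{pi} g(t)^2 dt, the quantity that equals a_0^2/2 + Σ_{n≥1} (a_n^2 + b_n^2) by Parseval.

34

1/pi ∫_{-pi}^{pi} g(t)^2 dt = 1/pi · (34*pi) = 34.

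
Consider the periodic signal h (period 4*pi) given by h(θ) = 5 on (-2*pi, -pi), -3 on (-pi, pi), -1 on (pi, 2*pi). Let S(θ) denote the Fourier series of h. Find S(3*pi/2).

h is continuous at θ = 3*pi/2 with value -1, so the series converges to -1 there.

-1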